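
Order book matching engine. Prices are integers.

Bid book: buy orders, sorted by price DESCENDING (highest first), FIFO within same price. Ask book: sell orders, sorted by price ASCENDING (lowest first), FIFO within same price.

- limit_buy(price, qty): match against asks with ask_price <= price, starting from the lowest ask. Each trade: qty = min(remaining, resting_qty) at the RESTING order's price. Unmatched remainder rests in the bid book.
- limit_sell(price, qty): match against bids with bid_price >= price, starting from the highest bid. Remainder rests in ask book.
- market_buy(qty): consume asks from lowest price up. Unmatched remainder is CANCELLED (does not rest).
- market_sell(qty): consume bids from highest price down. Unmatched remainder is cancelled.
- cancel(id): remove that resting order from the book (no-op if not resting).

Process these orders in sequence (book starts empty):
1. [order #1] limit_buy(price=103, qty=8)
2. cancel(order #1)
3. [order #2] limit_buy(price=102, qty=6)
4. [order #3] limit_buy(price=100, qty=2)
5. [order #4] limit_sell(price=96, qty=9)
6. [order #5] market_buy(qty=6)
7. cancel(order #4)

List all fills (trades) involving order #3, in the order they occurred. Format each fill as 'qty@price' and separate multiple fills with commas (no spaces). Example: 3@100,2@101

Answer: 2@100

Derivation:
After op 1 [order #1] limit_buy(price=103, qty=8): fills=none; bids=[#1:8@103] asks=[-]
After op 2 cancel(order #1): fills=none; bids=[-] asks=[-]
After op 3 [order #2] limit_buy(price=102, qty=6): fills=none; bids=[#2:6@102] asks=[-]
After op 4 [order #3] limit_buy(price=100, qty=2): fills=none; bids=[#2:6@102 #3:2@100] asks=[-]
After op 5 [order #4] limit_sell(price=96, qty=9): fills=#2x#4:6@102 #3x#4:2@100; bids=[-] asks=[#4:1@96]
After op 6 [order #5] market_buy(qty=6): fills=#5x#4:1@96; bids=[-] asks=[-]
After op 7 cancel(order #4): fills=none; bids=[-] asks=[-]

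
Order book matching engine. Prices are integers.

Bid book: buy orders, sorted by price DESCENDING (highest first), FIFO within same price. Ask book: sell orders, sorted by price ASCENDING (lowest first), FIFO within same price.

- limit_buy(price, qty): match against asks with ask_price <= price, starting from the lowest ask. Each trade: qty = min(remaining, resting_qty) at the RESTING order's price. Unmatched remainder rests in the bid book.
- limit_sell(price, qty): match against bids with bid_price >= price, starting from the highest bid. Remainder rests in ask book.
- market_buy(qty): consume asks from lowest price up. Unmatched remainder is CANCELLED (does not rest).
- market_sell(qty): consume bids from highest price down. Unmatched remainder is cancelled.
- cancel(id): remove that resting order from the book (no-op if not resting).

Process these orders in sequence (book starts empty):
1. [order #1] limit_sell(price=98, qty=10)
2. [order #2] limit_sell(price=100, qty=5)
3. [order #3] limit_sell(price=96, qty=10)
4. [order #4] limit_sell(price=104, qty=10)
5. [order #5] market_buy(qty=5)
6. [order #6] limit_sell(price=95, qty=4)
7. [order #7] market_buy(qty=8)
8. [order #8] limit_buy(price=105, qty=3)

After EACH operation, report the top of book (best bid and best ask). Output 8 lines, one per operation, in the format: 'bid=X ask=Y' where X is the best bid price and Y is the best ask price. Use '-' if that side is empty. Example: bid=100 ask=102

After op 1 [order #1] limit_sell(price=98, qty=10): fills=none; bids=[-] asks=[#1:10@98]
After op 2 [order #2] limit_sell(price=100, qty=5): fills=none; bids=[-] asks=[#1:10@98 #2:5@100]
After op 3 [order #3] limit_sell(price=96, qty=10): fills=none; bids=[-] asks=[#3:10@96 #1:10@98 #2:5@100]
After op 4 [order #4] limit_sell(price=104, qty=10): fills=none; bids=[-] asks=[#3:10@96 #1:10@98 #2:5@100 #4:10@104]
After op 5 [order #5] market_buy(qty=5): fills=#5x#3:5@96; bids=[-] asks=[#3:5@96 #1:10@98 #2:5@100 #4:10@104]
After op 6 [order #6] limit_sell(price=95, qty=4): fills=none; bids=[-] asks=[#6:4@95 #3:5@96 #1:10@98 #2:5@100 #4:10@104]
After op 7 [order #7] market_buy(qty=8): fills=#7x#6:4@95 #7x#3:4@96; bids=[-] asks=[#3:1@96 #1:10@98 #2:5@100 #4:10@104]
After op 8 [order #8] limit_buy(price=105, qty=3): fills=#8x#3:1@96 #8x#1:2@98; bids=[-] asks=[#1:8@98 #2:5@100 #4:10@104]

Answer: bid=- ask=98
bid=- ask=98
bid=- ask=96
bid=- ask=96
bid=- ask=96
bid=- ask=95
bid=- ask=96
bid=- ask=98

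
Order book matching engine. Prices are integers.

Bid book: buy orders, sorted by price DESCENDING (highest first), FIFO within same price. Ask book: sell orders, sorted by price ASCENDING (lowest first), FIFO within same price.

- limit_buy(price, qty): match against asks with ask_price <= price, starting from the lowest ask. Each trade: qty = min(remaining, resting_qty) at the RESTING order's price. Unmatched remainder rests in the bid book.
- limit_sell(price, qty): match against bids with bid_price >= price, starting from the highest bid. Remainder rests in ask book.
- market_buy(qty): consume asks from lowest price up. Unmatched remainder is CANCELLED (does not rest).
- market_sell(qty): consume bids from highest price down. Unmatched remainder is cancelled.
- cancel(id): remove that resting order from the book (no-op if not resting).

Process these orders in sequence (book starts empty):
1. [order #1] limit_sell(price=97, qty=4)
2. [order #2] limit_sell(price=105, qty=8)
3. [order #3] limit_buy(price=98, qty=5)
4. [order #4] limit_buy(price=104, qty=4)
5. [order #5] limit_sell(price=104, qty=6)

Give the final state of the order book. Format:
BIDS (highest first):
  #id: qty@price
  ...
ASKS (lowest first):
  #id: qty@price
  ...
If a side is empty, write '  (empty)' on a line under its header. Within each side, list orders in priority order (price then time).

After op 1 [order #1] limit_sell(price=97, qty=4): fills=none; bids=[-] asks=[#1:4@97]
After op 2 [order #2] limit_sell(price=105, qty=8): fills=none; bids=[-] asks=[#1:4@97 #2:8@105]
After op 3 [order #3] limit_buy(price=98, qty=5): fills=#3x#1:4@97; bids=[#3:1@98] asks=[#2:8@105]
After op 4 [order #4] limit_buy(price=104, qty=4): fills=none; bids=[#4:4@104 #3:1@98] asks=[#2:8@105]
After op 5 [order #5] limit_sell(price=104, qty=6): fills=#4x#5:4@104; bids=[#3:1@98] asks=[#5:2@104 #2:8@105]

Answer: BIDS (highest first):
  #3: 1@98
ASKS (lowest first):
  #5: 2@104
  #2: 8@105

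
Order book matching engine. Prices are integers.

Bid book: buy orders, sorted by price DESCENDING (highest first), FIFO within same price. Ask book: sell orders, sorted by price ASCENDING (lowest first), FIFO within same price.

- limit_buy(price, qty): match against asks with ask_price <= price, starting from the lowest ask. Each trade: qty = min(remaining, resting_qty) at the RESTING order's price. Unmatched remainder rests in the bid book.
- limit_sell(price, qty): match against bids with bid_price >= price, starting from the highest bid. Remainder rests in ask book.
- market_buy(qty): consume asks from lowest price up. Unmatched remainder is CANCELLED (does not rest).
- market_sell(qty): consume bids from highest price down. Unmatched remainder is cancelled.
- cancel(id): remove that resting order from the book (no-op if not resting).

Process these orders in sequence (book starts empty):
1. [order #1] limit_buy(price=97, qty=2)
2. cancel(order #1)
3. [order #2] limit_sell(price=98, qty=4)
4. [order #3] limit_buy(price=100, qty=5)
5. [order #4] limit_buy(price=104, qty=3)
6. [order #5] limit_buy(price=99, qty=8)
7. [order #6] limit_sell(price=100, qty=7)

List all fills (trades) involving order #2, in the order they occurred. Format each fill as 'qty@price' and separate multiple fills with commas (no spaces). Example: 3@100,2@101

After op 1 [order #1] limit_buy(price=97, qty=2): fills=none; bids=[#1:2@97] asks=[-]
After op 2 cancel(order #1): fills=none; bids=[-] asks=[-]
After op 3 [order #2] limit_sell(price=98, qty=4): fills=none; bids=[-] asks=[#2:4@98]
After op 4 [order #3] limit_buy(price=100, qty=5): fills=#3x#2:4@98; bids=[#3:1@100] asks=[-]
After op 5 [order #4] limit_buy(price=104, qty=3): fills=none; bids=[#4:3@104 #3:1@100] asks=[-]
After op 6 [order #5] limit_buy(price=99, qty=8): fills=none; bids=[#4:3@104 #3:1@100 #5:8@99] asks=[-]
After op 7 [order #6] limit_sell(price=100, qty=7): fills=#4x#6:3@104 #3x#6:1@100; bids=[#5:8@99] asks=[#6:3@100]

Answer: 4@98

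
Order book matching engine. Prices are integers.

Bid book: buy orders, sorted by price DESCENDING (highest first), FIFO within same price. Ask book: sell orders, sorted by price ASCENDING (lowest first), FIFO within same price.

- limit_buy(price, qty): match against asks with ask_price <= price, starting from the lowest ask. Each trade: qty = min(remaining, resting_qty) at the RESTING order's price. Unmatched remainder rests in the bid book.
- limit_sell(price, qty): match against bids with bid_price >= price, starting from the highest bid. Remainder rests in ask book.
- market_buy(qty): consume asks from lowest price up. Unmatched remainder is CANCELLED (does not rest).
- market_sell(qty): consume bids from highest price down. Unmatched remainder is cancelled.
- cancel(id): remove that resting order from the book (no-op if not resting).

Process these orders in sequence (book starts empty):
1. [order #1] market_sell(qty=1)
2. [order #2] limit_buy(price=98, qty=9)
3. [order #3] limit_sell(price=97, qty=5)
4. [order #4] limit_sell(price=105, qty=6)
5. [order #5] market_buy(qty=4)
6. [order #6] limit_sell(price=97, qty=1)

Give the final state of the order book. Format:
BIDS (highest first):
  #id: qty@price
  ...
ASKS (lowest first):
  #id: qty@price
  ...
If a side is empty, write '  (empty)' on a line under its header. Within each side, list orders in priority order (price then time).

Answer: BIDS (highest first):
  #2: 3@98
ASKS (lowest first):
  #4: 2@105

Derivation:
After op 1 [order #1] market_sell(qty=1): fills=none; bids=[-] asks=[-]
After op 2 [order #2] limit_buy(price=98, qty=9): fills=none; bids=[#2:9@98] asks=[-]
After op 3 [order #3] limit_sell(price=97, qty=5): fills=#2x#3:5@98; bids=[#2:4@98] asks=[-]
After op 4 [order #4] limit_sell(price=105, qty=6): fills=none; bids=[#2:4@98] asks=[#4:6@105]
After op 5 [order #5] market_buy(qty=4): fills=#5x#4:4@105; bids=[#2:4@98] asks=[#4:2@105]
After op 6 [order #6] limit_sell(price=97, qty=1): fills=#2x#6:1@98; bids=[#2:3@98] asks=[#4:2@105]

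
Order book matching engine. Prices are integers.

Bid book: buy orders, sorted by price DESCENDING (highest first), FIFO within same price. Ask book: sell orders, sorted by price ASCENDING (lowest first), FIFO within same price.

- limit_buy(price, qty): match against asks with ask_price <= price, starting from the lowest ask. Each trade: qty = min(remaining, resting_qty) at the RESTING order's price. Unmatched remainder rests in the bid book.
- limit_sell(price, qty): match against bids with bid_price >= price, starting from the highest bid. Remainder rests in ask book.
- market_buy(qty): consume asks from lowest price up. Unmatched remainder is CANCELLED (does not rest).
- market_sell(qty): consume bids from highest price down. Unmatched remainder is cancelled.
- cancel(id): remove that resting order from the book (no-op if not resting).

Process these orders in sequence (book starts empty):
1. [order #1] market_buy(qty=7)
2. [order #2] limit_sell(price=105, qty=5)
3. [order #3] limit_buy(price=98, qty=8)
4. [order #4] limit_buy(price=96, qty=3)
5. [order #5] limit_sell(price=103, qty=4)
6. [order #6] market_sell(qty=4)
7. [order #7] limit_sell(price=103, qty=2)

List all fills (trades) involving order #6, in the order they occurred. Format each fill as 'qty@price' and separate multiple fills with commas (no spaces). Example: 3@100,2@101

Answer: 4@98

Derivation:
After op 1 [order #1] market_buy(qty=7): fills=none; bids=[-] asks=[-]
After op 2 [order #2] limit_sell(price=105, qty=5): fills=none; bids=[-] asks=[#2:5@105]
After op 3 [order #3] limit_buy(price=98, qty=8): fills=none; bids=[#3:8@98] asks=[#2:5@105]
After op 4 [order #4] limit_buy(price=96, qty=3): fills=none; bids=[#3:8@98 #4:3@96] asks=[#2:5@105]
After op 5 [order #5] limit_sell(price=103, qty=4): fills=none; bids=[#3:8@98 #4:3@96] asks=[#5:4@103 #2:5@105]
After op 6 [order #6] market_sell(qty=4): fills=#3x#6:4@98; bids=[#3:4@98 #4:3@96] asks=[#5:4@103 #2:5@105]
After op 7 [order #7] limit_sell(price=103, qty=2): fills=none; bids=[#3:4@98 #4:3@96] asks=[#5:4@103 #7:2@103 #2:5@105]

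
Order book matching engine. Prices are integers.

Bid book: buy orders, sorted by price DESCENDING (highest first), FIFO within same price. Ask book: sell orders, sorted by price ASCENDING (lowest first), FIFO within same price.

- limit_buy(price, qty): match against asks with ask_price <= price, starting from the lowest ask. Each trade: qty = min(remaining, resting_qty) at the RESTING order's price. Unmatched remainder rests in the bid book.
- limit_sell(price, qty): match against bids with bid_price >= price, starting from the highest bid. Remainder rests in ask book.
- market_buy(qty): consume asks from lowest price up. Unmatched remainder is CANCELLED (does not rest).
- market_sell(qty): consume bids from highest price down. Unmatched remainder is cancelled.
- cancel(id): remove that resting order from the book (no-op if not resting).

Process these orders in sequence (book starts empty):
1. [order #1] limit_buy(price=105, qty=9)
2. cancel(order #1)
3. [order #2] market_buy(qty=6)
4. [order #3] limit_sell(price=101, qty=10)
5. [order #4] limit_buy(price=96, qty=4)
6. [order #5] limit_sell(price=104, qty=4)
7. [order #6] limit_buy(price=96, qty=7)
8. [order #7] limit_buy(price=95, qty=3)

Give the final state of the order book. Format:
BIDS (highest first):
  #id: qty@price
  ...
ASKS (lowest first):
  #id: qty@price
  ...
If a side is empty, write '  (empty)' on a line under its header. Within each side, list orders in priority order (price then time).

After op 1 [order #1] limit_buy(price=105, qty=9): fills=none; bids=[#1:9@105] asks=[-]
After op 2 cancel(order #1): fills=none; bids=[-] asks=[-]
After op 3 [order #2] market_buy(qty=6): fills=none; bids=[-] asks=[-]
After op 4 [order #3] limit_sell(price=101, qty=10): fills=none; bids=[-] asks=[#3:10@101]
After op 5 [order #4] limit_buy(price=96, qty=4): fills=none; bids=[#4:4@96] asks=[#3:10@101]
After op 6 [order #5] limit_sell(price=104, qty=4): fills=none; bids=[#4:4@96] asks=[#3:10@101 #5:4@104]
After op 7 [order #6] limit_buy(price=96, qty=7): fills=none; bids=[#4:4@96 #6:7@96] asks=[#3:10@101 #5:4@104]
After op 8 [order #7] limit_buy(price=95, qty=3): fills=none; bids=[#4:4@96 #6:7@96 #7:3@95] asks=[#3:10@101 #5:4@104]

Answer: BIDS (highest first):
  #4: 4@96
  #6: 7@96
  #7: 3@95
ASKS (lowest first):
  #3: 10@101
  #5: 4@104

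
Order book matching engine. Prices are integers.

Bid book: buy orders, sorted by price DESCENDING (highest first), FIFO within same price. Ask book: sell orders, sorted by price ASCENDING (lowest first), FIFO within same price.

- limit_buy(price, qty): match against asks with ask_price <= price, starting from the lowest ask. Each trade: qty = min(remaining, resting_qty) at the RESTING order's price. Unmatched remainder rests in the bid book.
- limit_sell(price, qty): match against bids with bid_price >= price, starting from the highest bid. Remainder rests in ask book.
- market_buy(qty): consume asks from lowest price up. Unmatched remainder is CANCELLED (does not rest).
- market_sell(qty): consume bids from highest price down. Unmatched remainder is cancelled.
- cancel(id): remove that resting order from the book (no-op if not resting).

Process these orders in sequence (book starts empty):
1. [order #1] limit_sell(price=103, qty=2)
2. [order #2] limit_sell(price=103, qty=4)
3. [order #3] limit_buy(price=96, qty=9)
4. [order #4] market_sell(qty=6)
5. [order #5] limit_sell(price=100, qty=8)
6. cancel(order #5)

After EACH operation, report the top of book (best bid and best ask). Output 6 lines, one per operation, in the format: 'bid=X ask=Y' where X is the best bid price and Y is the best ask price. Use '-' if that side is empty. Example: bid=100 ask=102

Answer: bid=- ask=103
bid=- ask=103
bid=96 ask=103
bid=96 ask=103
bid=96 ask=100
bid=96 ask=103

Derivation:
After op 1 [order #1] limit_sell(price=103, qty=2): fills=none; bids=[-] asks=[#1:2@103]
After op 2 [order #2] limit_sell(price=103, qty=4): fills=none; bids=[-] asks=[#1:2@103 #2:4@103]
After op 3 [order #3] limit_buy(price=96, qty=9): fills=none; bids=[#3:9@96] asks=[#1:2@103 #2:4@103]
After op 4 [order #4] market_sell(qty=6): fills=#3x#4:6@96; bids=[#3:3@96] asks=[#1:2@103 #2:4@103]
After op 5 [order #5] limit_sell(price=100, qty=8): fills=none; bids=[#3:3@96] asks=[#5:8@100 #1:2@103 #2:4@103]
After op 6 cancel(order #5): fills=none; bids=[#3:3@96] asks=[#1:2@103 #2:4@103]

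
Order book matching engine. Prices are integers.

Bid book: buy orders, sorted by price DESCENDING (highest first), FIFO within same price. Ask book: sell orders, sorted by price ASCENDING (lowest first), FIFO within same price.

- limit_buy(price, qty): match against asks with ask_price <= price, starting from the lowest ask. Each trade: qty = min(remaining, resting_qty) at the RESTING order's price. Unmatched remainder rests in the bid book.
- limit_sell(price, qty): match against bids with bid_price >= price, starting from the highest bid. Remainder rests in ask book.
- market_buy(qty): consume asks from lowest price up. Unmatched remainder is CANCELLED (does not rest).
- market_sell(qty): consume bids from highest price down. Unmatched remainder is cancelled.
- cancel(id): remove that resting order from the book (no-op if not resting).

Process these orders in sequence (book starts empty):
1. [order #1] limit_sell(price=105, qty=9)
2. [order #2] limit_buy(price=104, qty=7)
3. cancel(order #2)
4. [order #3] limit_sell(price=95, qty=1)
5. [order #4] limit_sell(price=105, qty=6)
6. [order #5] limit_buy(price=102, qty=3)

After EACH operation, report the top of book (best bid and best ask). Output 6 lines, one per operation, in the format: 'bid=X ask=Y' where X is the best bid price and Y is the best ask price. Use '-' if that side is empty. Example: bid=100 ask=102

Answer: bid=- ask=105
bid=104 ask=105
bid=- ask=105
bid=- ask=95
bid=- ask=95
bid=102 ask=105

Derivation:
After op 1 [order #1] limit_sell(price=105, qty=9): fills=none; bids=[-] asks=[#1:9@105]
After op 2 [order #2] limit_buy(price=104, qty=7): fills=none; bids=[#2:7@104] asks=[#1:9@105]
After op 3 cancel(order #2): fills=none; bids=[-] asks=[#1:9@105]
After op 4 [order #3] limit_sell(price=95, qty=1): fills=none; bids=[-] asks=[#3:1@95 #1:9@105]
After op 5 [order #4] limit_sell(price=105, qty=6): fills=none; bids=[-] asks=[#3:1@95 #1:9@105 #4:6@105]
After op 6 [order #5] limit_buy(price=102, qty=3): fills=#5x#3:1@95; bids=[#5:2@102] asks=[#1:9@105 #4:6@105]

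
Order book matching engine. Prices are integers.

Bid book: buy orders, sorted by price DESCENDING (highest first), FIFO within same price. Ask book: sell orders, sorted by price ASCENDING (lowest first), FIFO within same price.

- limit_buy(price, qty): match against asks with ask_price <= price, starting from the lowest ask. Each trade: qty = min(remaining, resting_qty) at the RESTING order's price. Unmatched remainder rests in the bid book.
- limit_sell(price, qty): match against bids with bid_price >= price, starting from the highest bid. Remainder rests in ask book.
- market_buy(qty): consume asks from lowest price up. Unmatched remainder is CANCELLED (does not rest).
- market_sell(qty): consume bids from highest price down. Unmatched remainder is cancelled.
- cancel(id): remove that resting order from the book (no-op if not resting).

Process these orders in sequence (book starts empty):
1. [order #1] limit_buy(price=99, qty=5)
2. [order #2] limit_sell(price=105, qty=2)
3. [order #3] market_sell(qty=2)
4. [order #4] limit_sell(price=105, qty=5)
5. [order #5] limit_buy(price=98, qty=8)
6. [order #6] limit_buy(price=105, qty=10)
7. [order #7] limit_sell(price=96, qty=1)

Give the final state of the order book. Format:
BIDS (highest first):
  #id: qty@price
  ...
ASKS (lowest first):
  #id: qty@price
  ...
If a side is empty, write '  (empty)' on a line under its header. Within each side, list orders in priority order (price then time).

After op 1 [order #1] limit_buy(price=99, qty=5): fills=none; bids=[#1:5@99] asks=[-]
After op 2 [order #2] limit_sell(price=105, qty=2): fills=none; bids=[#1:5@99] asks=[#2:2@105]
After op 3 [order #3] market_sell(qty=2): fills=#1x#3:2@99; bids=[#1:3@99] asks=[#2:2@105]
After op 4 [order #4] limit_sell(price=105, qty=5): fills=none; bids=[#1:3@99] asks=[#2:2@105 #4:5@105]
After op 5 [order #5] limit_buy(price=98, qty=8): fills=none; bids=[#1:3@99 #5:8@98] asks=[#2:2@105 #4:5@105]
After op 6 [order #6] limit_buy(price=105, qty=10): fills=#6x#2:2@105 #6x#4:5@105; bids=[#6:3@105 #1:3@99 #5:8@98] asks=[-]
After op 7 [order #7] limit_sell(price=96, qty=1): fills=#6x#7:1@105; bids=[#6:2@105 #1:3@99 #5:8@98] asks=[-]

Answer: BIDS (highest first):
  #6: 2@105
  #1: 3@99
  #5: 8@98
ASKS (lowest first):
  (empty)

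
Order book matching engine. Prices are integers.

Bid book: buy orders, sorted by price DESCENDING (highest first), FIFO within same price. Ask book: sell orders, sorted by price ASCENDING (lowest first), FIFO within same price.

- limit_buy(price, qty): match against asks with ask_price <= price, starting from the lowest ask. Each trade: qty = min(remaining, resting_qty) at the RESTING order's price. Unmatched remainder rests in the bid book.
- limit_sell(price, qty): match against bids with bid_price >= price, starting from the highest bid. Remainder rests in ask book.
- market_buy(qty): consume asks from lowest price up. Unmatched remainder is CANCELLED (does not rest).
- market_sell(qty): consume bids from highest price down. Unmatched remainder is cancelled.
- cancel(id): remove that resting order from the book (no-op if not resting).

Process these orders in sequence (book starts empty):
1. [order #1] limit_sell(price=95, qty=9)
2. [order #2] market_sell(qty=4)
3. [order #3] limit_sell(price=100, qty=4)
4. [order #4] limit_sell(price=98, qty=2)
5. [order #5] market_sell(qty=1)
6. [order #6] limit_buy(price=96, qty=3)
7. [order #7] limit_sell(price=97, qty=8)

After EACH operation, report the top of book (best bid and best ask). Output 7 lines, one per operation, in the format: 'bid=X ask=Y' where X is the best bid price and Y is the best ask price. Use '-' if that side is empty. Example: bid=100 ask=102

Answer: bid=- ask=95
bid=- ask=95
bid=- ask=95
bid=- ask=95
bid=- ask=95
bid=- ask=95
bid=- ask=95

Derivation:
After op 1 [order #1] limit_sell(price=95, qty=9): fills=none; bids=[-] asks=[#1:9@95]
After op 2 [order #2] market_sell(qty=4): fills=none; bids=[-] asks=[#1:9@95]
After op 3 [order #3] limit_sell(price=100, qty=4): fills=none; bids=[-] asks=[#1:9@95 #3:4@100]
After op 4 [order #4] limit_sell(price=98, qty=2): fills=none; bids=[-] asks=[#1:9@95 #4:2@98 #3:4@100]
After op 5 [order #5] market_sell(qty=1): fills=none; bids=[-] asks=[#1:9@95 #4:2@98 #3:4@100]
After op 6 [order #6] limit_buy(price=96, qty=3): fills=#6x#1:3@95; bids=[-] asks=[#1:6@95 #4:2@98 #3:4@100]
After op 7 [order #7] limit_sell(price=97, qty=8): fills=none; bids=[-] asks=[#1:6@95 #7:8@97 #4:2@98 #3:4@100]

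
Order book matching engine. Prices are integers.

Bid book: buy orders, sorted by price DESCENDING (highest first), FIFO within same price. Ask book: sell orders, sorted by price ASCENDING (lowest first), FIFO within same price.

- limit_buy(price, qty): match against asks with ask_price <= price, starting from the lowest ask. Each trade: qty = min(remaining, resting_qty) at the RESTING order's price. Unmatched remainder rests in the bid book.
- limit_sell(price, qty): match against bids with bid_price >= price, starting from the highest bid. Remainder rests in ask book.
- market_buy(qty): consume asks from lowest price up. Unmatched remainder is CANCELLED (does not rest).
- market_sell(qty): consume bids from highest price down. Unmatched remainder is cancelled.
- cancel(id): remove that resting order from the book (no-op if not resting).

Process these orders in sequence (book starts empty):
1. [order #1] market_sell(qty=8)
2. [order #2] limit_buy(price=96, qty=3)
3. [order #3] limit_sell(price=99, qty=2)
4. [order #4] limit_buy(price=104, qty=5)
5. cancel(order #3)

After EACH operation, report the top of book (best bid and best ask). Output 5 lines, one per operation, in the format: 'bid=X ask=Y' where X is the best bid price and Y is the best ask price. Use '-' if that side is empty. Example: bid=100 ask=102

Answer: bid=- ask=-
bid=96 ask=-
bid=96 ask=99
bid=104 ask=-
bid=104 ask=-

Derivation:
After op 1 [order #1] market_sell(qty=8): fills=none; bids=[-] asks=[-]
After op 2 [order #2] limit_buy(price=96, qty=3): fills=none; bids=[#2:3@96] asks=[-]
After op 3 [order #3] limit_sell(price=99, qty=2): fills=none; bids=[#2:3@96] asks=[#3:2@99]
After op 4 [order #4] limit_buy(price=104, qty=5): fills=#4x#3:2@99; bids=[#4:3@104 #2:3@96] asks=[-]
After op 5 cancel(order #3): fills=none; bids=[#4:3@104 #2:3@96] asks=[-]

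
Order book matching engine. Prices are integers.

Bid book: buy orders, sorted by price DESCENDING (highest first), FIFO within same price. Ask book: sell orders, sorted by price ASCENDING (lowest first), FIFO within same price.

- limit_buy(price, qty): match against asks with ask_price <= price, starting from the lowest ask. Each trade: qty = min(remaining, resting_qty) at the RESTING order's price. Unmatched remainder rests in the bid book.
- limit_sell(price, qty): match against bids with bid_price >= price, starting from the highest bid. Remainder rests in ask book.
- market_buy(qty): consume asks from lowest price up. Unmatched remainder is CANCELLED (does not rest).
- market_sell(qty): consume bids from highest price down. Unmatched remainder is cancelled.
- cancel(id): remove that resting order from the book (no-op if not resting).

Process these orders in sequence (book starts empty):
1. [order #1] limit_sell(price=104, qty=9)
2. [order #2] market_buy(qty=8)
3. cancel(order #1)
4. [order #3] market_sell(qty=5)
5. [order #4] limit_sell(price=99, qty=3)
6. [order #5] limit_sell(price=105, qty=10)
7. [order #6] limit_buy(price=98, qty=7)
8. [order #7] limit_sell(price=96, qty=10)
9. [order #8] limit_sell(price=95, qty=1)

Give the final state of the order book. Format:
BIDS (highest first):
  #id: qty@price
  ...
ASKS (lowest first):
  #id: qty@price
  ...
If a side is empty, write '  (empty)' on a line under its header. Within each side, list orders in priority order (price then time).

After op 1 [order #1] limit_sell(price=104, qty=9): fills=none; bids=[-] asks=[#1:9@104]
After op 2 [order #2] market_buy(qty=8): fills=#2x#1:8@104; bids=[-] asks=[#1:1@104]
After op 3 cancel(order #1): fills=none; bids=[-] asks=[-]
After op 4 [order #3] market_sell(qty=5): fills=none; bids=[-] asks=[-]
After op 5 [order #4] limit_sell(price=99, qty=3): fills=none; bids=[-] asks=[#4:3@99]
After op 6 [order #5] limit_sell(price=105, qty=10): fills=none; bids=[-] asks=[#4:3@99 #5:10@105]
After op 7 [order #6] limit_buy(price=98, qty=7): fills=none; bids=[#6:7@98] asks=[#4:3@99 #5:10@105]
After op 8 [order #7] limit_sell(price=96, qty=10): fills=#6x#7:7@98; bids=[-] asks=[#7:3@96 #4:3@99 #5:10@105]
After op 9 [order #8] limit_sell(price=95, qty=1): fills=none; bids=[-] asks=[#8:1@95 #7:3@96 #4:3@99 #5:10@105]

Answer: BIDS (highest first):
  (empty)
ASKS (lowest first):
  #8: 1@95
  #7: 3@96
  #4: 3@99
  #5: 10@105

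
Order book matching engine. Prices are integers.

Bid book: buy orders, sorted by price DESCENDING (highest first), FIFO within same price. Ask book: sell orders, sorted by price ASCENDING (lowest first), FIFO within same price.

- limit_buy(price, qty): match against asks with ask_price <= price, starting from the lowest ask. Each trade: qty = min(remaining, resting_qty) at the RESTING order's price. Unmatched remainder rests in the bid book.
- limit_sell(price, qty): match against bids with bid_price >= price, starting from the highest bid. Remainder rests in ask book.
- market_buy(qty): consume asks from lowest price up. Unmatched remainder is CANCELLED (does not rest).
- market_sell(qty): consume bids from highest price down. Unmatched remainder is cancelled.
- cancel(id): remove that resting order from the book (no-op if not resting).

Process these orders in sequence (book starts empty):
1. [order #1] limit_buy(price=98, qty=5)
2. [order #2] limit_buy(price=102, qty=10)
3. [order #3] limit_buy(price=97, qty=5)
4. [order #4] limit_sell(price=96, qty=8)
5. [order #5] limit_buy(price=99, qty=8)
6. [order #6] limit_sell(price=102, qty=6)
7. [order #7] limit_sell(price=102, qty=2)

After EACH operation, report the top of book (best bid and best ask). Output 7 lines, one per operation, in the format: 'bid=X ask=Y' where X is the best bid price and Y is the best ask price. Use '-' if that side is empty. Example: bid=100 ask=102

Answer: bid=98 ask=-
bid=102 ask=-
bid=102 ask=-
bid=102 ask=-
bid=102 ask=-
bid=99 ask=102
bid=99 ask=102

Derivation:
After op 1 [order #1] limit_buy(price=98, qty=5): fills=none; bids=[#1:5@98] asks=[-]
After op 2 [order #2] limit_buy(price=102, qty=10): fills=none; bids=[#2:10@102 #1:5@98] asks=[-]
After op 3 [order #3] limit_buy(price=97, qty=5): fills=none; bids=[#2:10@102 #1:5@98 #3:5@97] asks=[-]
After op 4 [order #4] limit_sell(price=96, qty=8): fills=#2x#4:8@102; bids=[#2:2@102 #1:5@98 #3:5@97] asks=[-]
After op 5 [order #5] limit_buy(price=99, qty=8): fills=none; bids=[#2:2@102 #5:8@99 #1:5@98 #3:5@97] asks=[-]
After op 6 [order #6] limit_sell(price=102, qty=6): fills=#2x#6:2@102; bids=[#5:8@99 #1:5@98 #3:5@97] asks=[#6:4@102]
After op 7 [order #7] limit_sell(price=102, qty=2): fills=none; bids=[#5:8@99 #1:5@98 #3:5@97] asks=[#6:4@102 #7:2@102]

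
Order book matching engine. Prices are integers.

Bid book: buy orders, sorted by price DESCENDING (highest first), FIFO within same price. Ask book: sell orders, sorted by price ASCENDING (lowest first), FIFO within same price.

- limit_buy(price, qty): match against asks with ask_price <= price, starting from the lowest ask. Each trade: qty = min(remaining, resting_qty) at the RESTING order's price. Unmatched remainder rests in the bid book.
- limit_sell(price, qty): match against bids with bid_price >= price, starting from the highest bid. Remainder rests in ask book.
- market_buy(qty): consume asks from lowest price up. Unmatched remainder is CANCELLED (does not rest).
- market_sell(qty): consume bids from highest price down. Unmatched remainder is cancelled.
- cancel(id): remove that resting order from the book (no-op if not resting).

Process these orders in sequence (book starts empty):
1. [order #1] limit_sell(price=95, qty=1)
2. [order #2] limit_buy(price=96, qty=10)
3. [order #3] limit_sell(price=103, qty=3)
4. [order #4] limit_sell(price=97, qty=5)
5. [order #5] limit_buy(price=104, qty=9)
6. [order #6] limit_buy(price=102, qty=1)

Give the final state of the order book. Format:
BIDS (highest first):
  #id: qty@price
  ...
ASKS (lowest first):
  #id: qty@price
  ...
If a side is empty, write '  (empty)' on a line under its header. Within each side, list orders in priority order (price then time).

Answer: BIDS (highest first):
  #5: 1@104
  #6: 1@102
  #2: 9@96
ASKS (lowest first):
  (empty)

Derivation:
After op 1 [order #1] limit_sell(price=95, qty=1): fills=none; bids=[-] asks=[#1:1@95]
After op 2 [order #2] limit_buy(price=96, qty=10): fills=#2x#1:1@95; bids=[#2:9@96] asks=[-]
After op 3 [order #3] limit_sell(price=103, qty=3): fills=none; bids=[#2:9@96] asks=[#3:3@103]
After op 4 [order #4] limit_sell(price=97, qty=5): fills=none; bids=[#2:9@96] asks=[#4:5@97 #3:3@103]
After op 5 [order #5] limit_buy(price=104, qty=9): fills=#5x#4:5@97 #5x#3:3@103; bids=[#5:1@104 #2:9@96] asks=[-]
After op 6 [order #6] limit_buy(price=102, qty=1): fills=none; bids=[#5:1@104 #6:1@102 #2:9@96] asks=[-]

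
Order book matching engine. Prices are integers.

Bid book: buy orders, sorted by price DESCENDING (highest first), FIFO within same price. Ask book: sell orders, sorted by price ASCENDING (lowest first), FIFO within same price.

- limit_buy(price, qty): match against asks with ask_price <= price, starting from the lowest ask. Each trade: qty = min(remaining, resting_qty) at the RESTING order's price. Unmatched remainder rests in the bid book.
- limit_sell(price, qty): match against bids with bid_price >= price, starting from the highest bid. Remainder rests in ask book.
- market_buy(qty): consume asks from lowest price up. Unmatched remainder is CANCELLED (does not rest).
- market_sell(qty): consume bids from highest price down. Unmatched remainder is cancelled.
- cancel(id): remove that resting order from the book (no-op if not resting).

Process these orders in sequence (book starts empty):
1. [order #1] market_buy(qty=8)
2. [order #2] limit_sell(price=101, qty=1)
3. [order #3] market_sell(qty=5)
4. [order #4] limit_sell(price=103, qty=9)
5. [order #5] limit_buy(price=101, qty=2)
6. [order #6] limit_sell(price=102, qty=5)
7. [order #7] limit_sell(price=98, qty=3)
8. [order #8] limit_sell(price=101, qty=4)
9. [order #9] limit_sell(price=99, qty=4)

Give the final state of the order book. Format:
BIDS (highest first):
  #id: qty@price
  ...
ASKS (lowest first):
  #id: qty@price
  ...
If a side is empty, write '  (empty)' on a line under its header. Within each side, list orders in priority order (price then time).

After op 1 [order #1] market_buy(qty=8): fills=none; bids=[-] asks=[-]
After op 2 [order #2] limit_sell(price=101, qty=1): fills=none; bids=[-] asks=[#2:1@101]
After op 3 [order #3] market_sell(qty=5): fills=none; bids=[-] asks=[#2:1@101]
After op 4 [order #4] limit_sell(price=103, qty=9): fills=none; bids=[-] asks=[#2:1@101 #4:9@103]
After op 5 [order #5] limit_buy(price=101, qty=2): fills=#5x#2:1@101; bids=[#5:1@101] asks=[#4:9@103]
After op 6 [order #6] limit_sell(price=102, qty=5): fills=none; bids=[#5:1@101] asks=[#6:5@102 #4:9@103]
After op 7 [order #7] limit_sell(price=98, qty=3): fills=#5x#7:1@101; bids=[-] asks=[#7:2@98 #6:5@102 #4:9@103]
After op 8 [order #8] limit_sell(price=101, qty=4): fills=none; bids=[-] asks=[#7:2@98 #8:4@101 #6:5@102 #4:9@103]
After op 9 [order #9] limit_sell(price=99, qty=4): fills=none; bids=[-] asks=[#7:2@98 #9:4@99 #8:4@101 #6:5@102 #4:9@103]

Answer: BIDS (highest first):
  (empty)
ASKS (lowest first):
  #7: 2@98
  #9: 4@99
  #8: 4@101
  #6: 5@102
  #4: 9@103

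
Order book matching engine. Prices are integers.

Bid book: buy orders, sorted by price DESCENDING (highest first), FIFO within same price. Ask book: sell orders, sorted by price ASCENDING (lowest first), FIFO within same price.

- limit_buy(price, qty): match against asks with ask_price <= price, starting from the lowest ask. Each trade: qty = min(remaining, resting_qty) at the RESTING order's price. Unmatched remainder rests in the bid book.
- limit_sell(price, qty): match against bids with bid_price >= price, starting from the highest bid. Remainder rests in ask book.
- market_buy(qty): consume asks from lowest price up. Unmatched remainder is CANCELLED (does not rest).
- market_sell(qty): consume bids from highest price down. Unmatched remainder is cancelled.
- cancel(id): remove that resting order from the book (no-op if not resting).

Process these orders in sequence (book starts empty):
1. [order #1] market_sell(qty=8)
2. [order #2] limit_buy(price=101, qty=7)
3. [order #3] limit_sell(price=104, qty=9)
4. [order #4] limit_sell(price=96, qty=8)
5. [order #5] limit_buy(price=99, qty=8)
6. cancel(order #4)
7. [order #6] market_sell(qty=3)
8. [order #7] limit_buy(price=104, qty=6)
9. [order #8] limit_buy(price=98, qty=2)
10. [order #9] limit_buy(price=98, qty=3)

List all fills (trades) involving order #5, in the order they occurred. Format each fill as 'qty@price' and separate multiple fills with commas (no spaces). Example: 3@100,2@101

Answer: 1@96,3@99

Derivation:
After op 1 [order #1] market_sell(qty=8): fills=none; bids=[-] asks=[-]
After op 2 [order #2] limit_buy(price=101, qty=7): fills=none; bids=[#2:7@101] asks=[-]
After op 3 [order #3] limit_sell(price=104, qty=9): fills=none; bids=[#2:7@101] asks=[#3:9@104]
After op 4 [order #4] limit_sell(price=96, qty=8): fills=#2x#4:7@101; bids=[-] asks=[#4:1@96 #3:9@104]
After op 5 [order #5] limit_buy(price=99, qty=8): fills=#5x#4:1@96; bids=[#5:7@99] asks=[#3:9@104]
After op 6 cancel(order #4): fills=none; bids=[#5:7@99] asks=[#3:9@104]
After op 7 [order #6] market_sell(qty=3): fills=#5x#6:3@99; bids=[#5:4@99] asks=[#3:9@104]
After op 8 [order #7] limit_buy(price=104, qty=6): fills=#7x#3:6@104; bids=[#5:4@99] asks=[#3:3@104]
After op 9 [order #8] limit_buy(price=98, qty=2): fills=none; bids=[#5:4@99 #8:2@98] asks=[#3:3@104]
After op 10 [order #9] limit_buy(price=98, qty=3): fills=none; bids=[#5:4@99 #8:2@98 #9:3@98] asks=[#3:3@104]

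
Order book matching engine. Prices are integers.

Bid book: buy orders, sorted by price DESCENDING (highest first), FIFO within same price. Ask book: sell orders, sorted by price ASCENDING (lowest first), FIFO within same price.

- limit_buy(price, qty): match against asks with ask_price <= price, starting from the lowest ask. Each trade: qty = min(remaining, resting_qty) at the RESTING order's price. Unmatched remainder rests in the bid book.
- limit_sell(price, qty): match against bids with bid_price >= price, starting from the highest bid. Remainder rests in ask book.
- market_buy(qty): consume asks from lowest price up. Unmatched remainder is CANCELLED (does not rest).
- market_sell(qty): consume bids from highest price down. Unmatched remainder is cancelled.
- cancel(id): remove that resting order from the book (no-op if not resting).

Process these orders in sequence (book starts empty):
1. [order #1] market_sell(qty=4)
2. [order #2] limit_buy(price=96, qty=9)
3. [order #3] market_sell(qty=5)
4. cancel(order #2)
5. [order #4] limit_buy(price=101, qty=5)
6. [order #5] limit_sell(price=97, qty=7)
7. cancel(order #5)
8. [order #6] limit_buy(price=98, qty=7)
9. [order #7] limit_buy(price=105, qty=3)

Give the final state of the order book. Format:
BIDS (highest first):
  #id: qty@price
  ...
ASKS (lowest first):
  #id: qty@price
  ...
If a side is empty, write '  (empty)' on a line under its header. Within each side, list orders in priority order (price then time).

After op 1 [order #1] market_sell(qty=4): fills=none; bids=[-] asks=[-]
After op 2 [order #2] limit_buy(price=96, qty=9): fills=none; bids=[#2:9@96] asks=[-]
After op 3 [order #3] market_sell(qty=5): fills=#2x#3:5@96; bids=[#2:4@96] asks=[-]
After op 4 cancel(order #2): fills=none; bids=[-] asks=[-]
After op 5 [order #4] limit_buy(price=101, qty=5): fills=none; bids=[#4:5@101] asks=[-]
After op 6 [order #5] limit_sell(price=97, qty=7): fills=#4x#5:5@101; bids=[-] asks=[#5:2@97]
After op 7 cancel(order #5): fills=none; bids=[-] asks=[-]
After op 8 [order #6] limit_buy(price=98, qty=7): fills=none; bids=[#6:7@98] asks=[-]
After op 9 [order #7] limit_buy(price=105, qty=3): fills=none; bids=[#7:3@105 #6:7@98] asks=[-]

Answer: BIDS (highest first):
  #7: 3@105
  #6: 7@98
ASKS (lowest first):
  (empty)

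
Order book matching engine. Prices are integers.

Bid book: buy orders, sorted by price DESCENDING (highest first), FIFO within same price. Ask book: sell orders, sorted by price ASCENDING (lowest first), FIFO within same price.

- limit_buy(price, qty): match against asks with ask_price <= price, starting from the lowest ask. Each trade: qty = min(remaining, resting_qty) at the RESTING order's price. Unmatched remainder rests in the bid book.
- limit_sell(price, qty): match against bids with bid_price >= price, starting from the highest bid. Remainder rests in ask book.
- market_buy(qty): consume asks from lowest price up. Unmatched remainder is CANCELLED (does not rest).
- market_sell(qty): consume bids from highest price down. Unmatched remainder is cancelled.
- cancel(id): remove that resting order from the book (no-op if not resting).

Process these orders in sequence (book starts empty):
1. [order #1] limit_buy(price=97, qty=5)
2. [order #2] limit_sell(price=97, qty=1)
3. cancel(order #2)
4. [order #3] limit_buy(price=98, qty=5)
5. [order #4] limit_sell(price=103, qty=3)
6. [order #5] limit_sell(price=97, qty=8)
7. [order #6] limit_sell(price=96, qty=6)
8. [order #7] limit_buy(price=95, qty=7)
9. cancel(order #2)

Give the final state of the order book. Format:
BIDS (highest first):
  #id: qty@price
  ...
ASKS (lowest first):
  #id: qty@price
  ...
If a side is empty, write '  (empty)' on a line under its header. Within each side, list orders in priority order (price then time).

Answer: BIDS (highest first):
  #7: 7@95
ASKS (lowest first):
  #6: 5@96
  #4: 3@103

Derivation:
After op 1 [order #1] limit_buy(price=97, qty=5): fills=none; bids=[#1:5@97] asks=[-]
After op 2 [order #2] limit_sell(price=97, qty=1): fills=#1x#2:1@97; bids=[#1:4@97] asks=[-]
After op 3 cancel(order #2): fills=none; bids=[#1:4@97] asks=[-]
After op 4 [order #3] limit_buy(price=98, qty=5): fills=none; bids=[#3:5@98 #1:4@97] asks=[-]
After op 5 [order #4] limit_sell(price=103, qty=3): fills=none; bids=[#3:5@98 #1:4@97] asks=[#4:3@103]
After op 6 [order #5] limit_sell(price=97, qty=8): fills=#3x#5:5@98 #1x#5:3@97; bids=[#1:1@97] asks=[#4:3@103]
After op 7 [order #6] limit_sell(price=96, qty=6): fills=#1x#6:1@97; bids=[-] asks=[#6:5@96 #4:3@103]
After op 8 [order #7] limit_buy(price=95, qty=7): fills=none; bids=[#7:7@95] asks=[#6:5@96 #4:3@103]
After op 9 cancel(order #2): fills=none; bids=[#7:7@95] asks=[#6:5@96 #4:3@103]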